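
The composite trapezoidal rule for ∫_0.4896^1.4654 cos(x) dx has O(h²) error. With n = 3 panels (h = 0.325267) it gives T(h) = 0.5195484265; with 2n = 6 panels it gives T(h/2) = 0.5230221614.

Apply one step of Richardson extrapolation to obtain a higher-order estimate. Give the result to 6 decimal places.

Error is O(h^2); halving h shrinks it by 2^2 = 4.
Difference of the inputs: 0.5230221614 − 0.5195484265 = 0.0034737349
Divide by 2^2 − 1 = 3: 0.0034737349/3 = 0.0011579116
R = 0.5230221614 + 0.0011579116 = 0.5241800730

0.524180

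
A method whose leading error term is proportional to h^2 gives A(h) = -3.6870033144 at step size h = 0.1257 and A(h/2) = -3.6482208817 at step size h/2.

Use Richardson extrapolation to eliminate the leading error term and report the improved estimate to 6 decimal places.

r = 2: numerator weight 4, denominator 3.
4×(-3.6482208817) = -14.5928835268; subtract (-3.6870033144) → -10.9058802124
Divide by 2^2 − 1 = 3.
Extrapolated: (-10.9058802124) / 3 = -3.6352934041
Gap between inputs: 3.878e-02; correction applied: +0.0129274776.

-3.635293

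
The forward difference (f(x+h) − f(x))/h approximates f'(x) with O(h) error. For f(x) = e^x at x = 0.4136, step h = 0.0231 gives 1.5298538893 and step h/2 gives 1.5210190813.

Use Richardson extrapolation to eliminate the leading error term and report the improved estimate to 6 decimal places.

1.512184

Error is O(h^1); halving h shrinks it by 2^1 = 2.
2^1 × A(h/2) = 3.0420381626; minus A(h) gives 1.5121842733.
R = 1.5121842733/1 = 1.5121842733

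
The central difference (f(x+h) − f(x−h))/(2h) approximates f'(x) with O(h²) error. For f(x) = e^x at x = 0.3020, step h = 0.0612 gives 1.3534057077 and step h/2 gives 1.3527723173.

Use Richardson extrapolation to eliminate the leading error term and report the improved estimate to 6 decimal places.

1.352561

With r = 2 the leading error scales as h^2, so the weight is 2^2 = 4.
Top: 4(1.3527723173) − (1.3534057077) = 4.0576835615
R = 4.0576835615/3 = 1.3525611872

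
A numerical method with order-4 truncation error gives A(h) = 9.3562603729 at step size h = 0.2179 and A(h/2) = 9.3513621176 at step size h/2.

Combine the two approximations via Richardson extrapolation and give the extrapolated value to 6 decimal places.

The method has order 4: 2^4 = 16.
Top: 16(9.3513621176) − (9.3562603729) = 140.2655335087
Extrapolated: 140.2655335087 / 15 = 9.3510355672
Correction |R − A(h/2)| = 3.266e-04; gap |A(h/2) − A(h)| = 4.898e-03.

9.351036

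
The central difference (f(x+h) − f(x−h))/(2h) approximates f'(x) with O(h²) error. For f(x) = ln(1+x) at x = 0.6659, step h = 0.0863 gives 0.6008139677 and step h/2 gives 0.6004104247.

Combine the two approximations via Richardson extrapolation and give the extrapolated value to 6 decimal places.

Order 2 gives 2^r = 4 and 2^r − 1 = 3.
4*0.6004104247 − 0.6008139677 = 1.8008277311
Denominator 4 − 1 = 3.
R = 1.8008277311/3 = 0.6002759104

0.600276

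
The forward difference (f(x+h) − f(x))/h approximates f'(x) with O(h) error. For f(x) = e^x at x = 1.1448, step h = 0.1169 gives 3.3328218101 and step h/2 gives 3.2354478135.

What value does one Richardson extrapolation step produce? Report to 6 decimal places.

3.138074

Error is O(h^1); halving h shrinks it by 2^1 = 2.
2*3.2354478135 = 6.4708956270; 6.4708956270 − 3.3328218101 = 3.1380738169
Divide by 2^1 − 1 = 1.
(2*3.2354478135 − 3.3328218101)/(2 − 1) = 3.1380738169
Gap between inputs: 9.737e-02; correction applied: −0.0973739966.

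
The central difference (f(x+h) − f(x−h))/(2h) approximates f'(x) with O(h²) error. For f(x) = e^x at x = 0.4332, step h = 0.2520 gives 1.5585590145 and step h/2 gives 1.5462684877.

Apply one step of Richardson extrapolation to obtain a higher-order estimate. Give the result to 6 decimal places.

1.542172

Order 2 gives 2^r = 4 and 2^r − 1 = 3.
Numerator 4·A(h/2) − A(h) = 4·1.5462684877 − 1.5585590145 = 4.6265149363
Denominator 4 − 1 = 3.
So the Richardson estimate is 1.5421716454.
Shift from A(h/2): −0.0040968423.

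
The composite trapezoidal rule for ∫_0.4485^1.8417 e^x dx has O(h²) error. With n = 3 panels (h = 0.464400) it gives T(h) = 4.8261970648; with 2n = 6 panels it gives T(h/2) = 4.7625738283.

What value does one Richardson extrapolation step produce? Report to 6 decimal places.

4.741366

Order 2 gives 2^r = 4 and 2^r − 1 = 3.
Difference of the inputs: 4.7625738283 − 4.8261970648 = -0.0636232365
Correction (A(h/2) − A(h))/(4 − 1) = (-0.0636232365)/3 = -0.0212077455
R = A(h/2) + (A(h/2) − A(h))/3 = 4.7625738283 − 0.0212077455 = 4.7413660828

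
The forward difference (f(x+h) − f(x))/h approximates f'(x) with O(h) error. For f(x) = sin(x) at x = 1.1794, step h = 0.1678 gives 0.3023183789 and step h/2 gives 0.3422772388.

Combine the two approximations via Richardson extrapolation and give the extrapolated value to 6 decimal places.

0.382236

r = 1, so 2^r = 2.
Top: 2(0.3422772388) − (0.3023183789) = 0.3822360987
0.3822360987 ÷ 1 = 0.3822360987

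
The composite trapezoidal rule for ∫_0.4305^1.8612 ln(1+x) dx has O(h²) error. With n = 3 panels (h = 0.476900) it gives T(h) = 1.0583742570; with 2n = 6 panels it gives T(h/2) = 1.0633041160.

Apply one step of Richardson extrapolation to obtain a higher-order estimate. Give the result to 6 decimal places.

Error is O(h^2); halving h shrinks it by 2^2 = 4.
Difference of the inputs: 1.0633041160 − 1.0583742570 = 0.0049298590
Correction (A(h/2) − A(h))/(4 − 1) = 0.0049298590/3 = 0.0016432863
R = 1.0633041160 + 0.0016432863 = 1.0649474023
Shift from A(h/2): +0.0016432863.

1.064947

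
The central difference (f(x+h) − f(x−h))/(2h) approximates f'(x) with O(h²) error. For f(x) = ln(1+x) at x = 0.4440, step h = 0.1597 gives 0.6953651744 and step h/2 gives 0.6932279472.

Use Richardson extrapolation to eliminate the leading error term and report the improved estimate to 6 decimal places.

Leading term ∝ h^2; use weight 4 = 2^2.
A(h/2) − A(h) = 0.6932279472 − 0.6953651744 = -0.0021372272
Divide by 2^2 − 1 = 3: (-0.0021372272)/3 = -0.0007124091
R = A(h/2) + (A(h/2) − A(h))/3 = 0.6932279472 − 0.0007124091 = 0.6925155381
Correction |R − A(h/2)| = 7.124e-04; gap |A(h/2) − A(h)| = 2.137e-03.

0.692516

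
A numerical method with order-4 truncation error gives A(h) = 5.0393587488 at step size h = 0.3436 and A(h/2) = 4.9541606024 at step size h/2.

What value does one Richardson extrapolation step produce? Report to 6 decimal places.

Error is O(h^4); halving h shrinks it by 2^4 = 16.
2^4·A(h/2) = 79.2665696384; minus A(h) gives 74.2272108896.
74.2272108896 ÷ 15 = 4.9484807260
Gap between inputs: 8.520e-02; correction applied: −0.0056798764.

4.948481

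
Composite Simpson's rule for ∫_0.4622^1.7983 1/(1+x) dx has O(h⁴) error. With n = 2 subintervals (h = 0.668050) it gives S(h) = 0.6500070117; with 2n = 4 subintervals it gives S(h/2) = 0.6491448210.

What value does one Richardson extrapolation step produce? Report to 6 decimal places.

With r = 4 the leading error scales as h^4, so the weight is 2^4 = 16.
Weighted: 10.3863171360 − 0.6500070117 = 9.7363101243
Divide by 2^4 − 1 = 15.
R = 9.7363101243/15 = 0.6490873416

0.649087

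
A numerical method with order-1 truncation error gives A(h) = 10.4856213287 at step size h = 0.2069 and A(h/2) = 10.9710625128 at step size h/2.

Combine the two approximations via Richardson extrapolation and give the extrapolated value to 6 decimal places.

Error is O(h^1); halving h shrinks it by 2^1 = 2.
2 × 10.9710625128 − 10.4856213287 = 11.4565036969
Extrapolated: 11.4565036969 / 1 = 11.4565036969
Shift from A(h/2): +0.4854411841.

11.456504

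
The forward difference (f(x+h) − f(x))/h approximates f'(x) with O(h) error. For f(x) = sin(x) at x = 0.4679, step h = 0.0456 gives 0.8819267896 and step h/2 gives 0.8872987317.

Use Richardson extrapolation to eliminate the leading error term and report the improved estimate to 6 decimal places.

0.892671

With r = 1 the leading error scales as h^1, so the weight is 2^1 = 2.
2^1×A(h/2) = 1.7745974634; minus A(h) gives 0.8926706738.
R = 0.8926706738/1 = 0.8926706738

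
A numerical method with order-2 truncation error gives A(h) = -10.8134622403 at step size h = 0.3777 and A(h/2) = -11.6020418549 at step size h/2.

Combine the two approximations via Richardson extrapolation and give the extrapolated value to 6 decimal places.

-11.864902

With r = 2 the leading error scales as h^2, so the weight is 2^2 = 4.
Weighted: (-46.4081674196) − (-10.8134622403) = -35.5947051793
Denominator 4 − 1 = 3.
Extrapolated: (-35.5947051793) / 3 = -11.8649017264
Shift from A(h/2): −0.2628598715.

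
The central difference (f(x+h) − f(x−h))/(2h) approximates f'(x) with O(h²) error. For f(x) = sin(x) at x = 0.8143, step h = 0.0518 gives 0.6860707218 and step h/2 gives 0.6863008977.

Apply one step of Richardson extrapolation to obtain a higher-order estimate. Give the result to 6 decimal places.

0.686378

Leading term ∝ h^2; use weight 4 = 2^2.
Numerator 4 × A(h/2) − A(h) = 4 × 0.6863008977 − 0.6860707218 = 2.0591328690
Denominator 4 − 1 = 3.
R = 2.0591328690/3 = 0.6863776230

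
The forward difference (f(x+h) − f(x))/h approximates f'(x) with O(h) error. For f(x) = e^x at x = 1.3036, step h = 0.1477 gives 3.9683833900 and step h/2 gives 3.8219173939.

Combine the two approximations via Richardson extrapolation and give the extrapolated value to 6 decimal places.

3.675451

With r = 1 the leading error scales as h^1, so the weight is 2^1 = 2.
Difference of the inputs: 3.8219173939 − 3.9683833900 = -0.1464659961
Correction (A(h/2) − A(h))/(2 − 1) = (-0.1464659961)/1 = -0.1464659961
R = A(h/2) + (A(h/2) − A(h))/1 = 3.8219173939 − 0.1464659961 = 3.6754513978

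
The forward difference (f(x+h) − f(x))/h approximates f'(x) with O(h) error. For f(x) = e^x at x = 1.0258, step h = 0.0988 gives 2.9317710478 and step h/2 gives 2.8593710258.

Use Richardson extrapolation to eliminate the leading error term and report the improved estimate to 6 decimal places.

r = 1: numerator weight 2, denominator 1.
2 × 2.8593710258 = 5.7187420516; 5.7187420516 − 2.9317710478 = 2.7869710038
R = 2.7869710038/1 = 2.7869710038
Shift from A(h/2): −0.0724000220.

2.786971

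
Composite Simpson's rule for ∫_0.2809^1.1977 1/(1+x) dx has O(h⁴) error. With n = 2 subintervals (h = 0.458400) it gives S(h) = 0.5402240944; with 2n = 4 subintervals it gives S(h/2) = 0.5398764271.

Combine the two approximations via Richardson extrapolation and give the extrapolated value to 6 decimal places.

Method order is 4; weight 2^4 = 16.
16×0.5398764271 = 8.6380228336; subtract 0.5402240944 → 8.0977987392
8.0977987392 ÷ 15 = 0.5398532493
Shift from A(h/2): −0.0000231778.

0.539853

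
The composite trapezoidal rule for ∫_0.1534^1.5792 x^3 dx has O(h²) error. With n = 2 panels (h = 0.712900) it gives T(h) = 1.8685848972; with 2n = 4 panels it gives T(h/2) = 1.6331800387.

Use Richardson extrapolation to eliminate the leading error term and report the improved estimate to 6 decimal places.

With r = 2 the leading error scales as h^2, so the weight is 2^2 = 4.
Difference of the inputs: 1.6331800387 − 1.8685848972 = -0.2354048585
Divide by 2^2 − 1 = 3: (-0.2354048585)/3 = -0.0784682862
R = 1.6331800387 − 0.0784682862 = 1.5547117525

1.554712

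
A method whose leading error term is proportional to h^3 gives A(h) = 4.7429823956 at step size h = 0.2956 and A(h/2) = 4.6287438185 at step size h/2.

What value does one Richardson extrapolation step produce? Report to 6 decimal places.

r = 3: numerator weight 8, denominator 7.
8 × 4.6287438185 − 4.7429823956 = 32.2869681524
(8 × 4.6287438185 − 4.7429823956)/(8 − 1) = 4.6124240218

4.612424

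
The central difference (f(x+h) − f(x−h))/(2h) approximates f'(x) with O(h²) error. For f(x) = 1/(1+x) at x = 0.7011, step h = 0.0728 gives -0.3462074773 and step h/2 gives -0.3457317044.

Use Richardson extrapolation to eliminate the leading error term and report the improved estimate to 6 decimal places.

r = 2, so 2^r = 4.
4·(-0.3457317044) = -1.3829268176; subtract (-0.3462074773) → -1.0367193403
Divide by 2^2 − 1 = 3.
(4·(-0.3457317044) − (-0.3462074773))/(4 − 1) = -0.3455731134

-0.345573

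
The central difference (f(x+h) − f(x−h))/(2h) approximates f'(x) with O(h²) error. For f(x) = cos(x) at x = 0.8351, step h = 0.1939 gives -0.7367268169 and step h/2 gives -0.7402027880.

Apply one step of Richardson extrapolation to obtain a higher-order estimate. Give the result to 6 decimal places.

-0.741361

Method order is 2; weight 2^2 = 4.
2^2 × A(h/2) = -2.9608111520; minus A(h) gives -2.2240843351.
Extrapolated: (-2.2240843351) / 3 = -0.7413614450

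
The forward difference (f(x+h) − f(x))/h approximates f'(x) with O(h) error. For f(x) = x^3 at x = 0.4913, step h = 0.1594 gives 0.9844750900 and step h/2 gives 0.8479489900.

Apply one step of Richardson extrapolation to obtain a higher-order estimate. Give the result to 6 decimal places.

Error is O(h^1); halving h shrinks it by 2^1 = 2.
Numerator 2*A(h/2) − A(h) = 2*0.8479489900 − 0.9844750900 = 0.7114228900
(2*0.8479489900 − 0.9844750900)/(2 − 1) = 0.7114228900
Correction |R − A(h/2)| = 1.365e-01; gap |A(h/2) − A(h)| = 1.365e-01.

0.711423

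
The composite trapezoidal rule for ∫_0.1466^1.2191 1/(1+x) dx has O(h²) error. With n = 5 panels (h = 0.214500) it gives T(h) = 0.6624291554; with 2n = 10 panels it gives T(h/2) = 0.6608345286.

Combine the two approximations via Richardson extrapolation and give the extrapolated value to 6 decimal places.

Leading term ∝ h^2; use weight 4 = 2^2.
Top: 4(0.6608345286) − (0.6624291554) = 1.9809089590
R = 1.9809089590/3 = 0.6603029863
Gap between inputs: 1.595e-03; correction applied: −0.0005315423.

0.660303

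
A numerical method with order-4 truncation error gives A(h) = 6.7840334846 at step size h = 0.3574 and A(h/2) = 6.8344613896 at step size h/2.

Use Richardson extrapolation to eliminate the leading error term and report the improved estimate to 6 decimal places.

The method has order 4: 2^4 = 16.
Top: 16(6.8344613896) − (6.7840334846) = 102.5673487490
Denominator 16 − 1 = 15.
(16 × 6.8344613896 − 6.7840334846)/(16 − 1) = 6.8378232499

6.837823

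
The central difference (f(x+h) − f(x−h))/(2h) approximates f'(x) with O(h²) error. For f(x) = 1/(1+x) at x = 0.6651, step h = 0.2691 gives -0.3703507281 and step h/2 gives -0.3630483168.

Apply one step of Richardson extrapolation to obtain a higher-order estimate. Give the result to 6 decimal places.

Error is O(h^2); halving h shrinks it by 2^2 = 4.
A(h/2) − A(h) = -0.3630483168 − (-0.3703507281) = 0.0073024113
Divide by 2^2 − 1 = 3: 0.0073024113/3 = 0.0024341371
R = A(h/2) + (A(h/2) − A(h))/3 = -0.3630483168 + 0.0024341371 = -0.3606141797
Gap between inputs: 7.302e-03; correction applied: +0.0024341371.

-0.360614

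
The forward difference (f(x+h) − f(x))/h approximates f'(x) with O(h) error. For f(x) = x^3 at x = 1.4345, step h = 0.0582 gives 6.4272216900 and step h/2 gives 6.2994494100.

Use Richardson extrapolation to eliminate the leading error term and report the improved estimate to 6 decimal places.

With r = 1 the leading error scales as h^1, so the weight is 2^1 = 2.
A(h/2) − A(h) = 6.2994494100 − 6.4272216900 = -0.1277722800
Divide by 2^1 − 1 = 1: (-0.1277722800)/1 = -0.1277722800
R = 6.2994494100 − 0.1277722800 = 6.1716771300

6.171677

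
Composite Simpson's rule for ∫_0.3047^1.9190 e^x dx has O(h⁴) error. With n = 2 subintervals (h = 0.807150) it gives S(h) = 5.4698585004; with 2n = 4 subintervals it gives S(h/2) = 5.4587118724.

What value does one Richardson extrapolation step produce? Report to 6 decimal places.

5.457969

Leading term ∝ h^4; use weight 16 = 2^4.
16·5.4587118724 = 87.3393899584; subtract 5.4698585004 → 81.8695314580
Denominator 16 − 1 = 15.
Extrapolated: 81.8695314580 / 15 = 5.4579687639
Correction |R − A(h/2)| = 7.431e-04; gap |A(h/2) − A(h)| = 1.115e-02.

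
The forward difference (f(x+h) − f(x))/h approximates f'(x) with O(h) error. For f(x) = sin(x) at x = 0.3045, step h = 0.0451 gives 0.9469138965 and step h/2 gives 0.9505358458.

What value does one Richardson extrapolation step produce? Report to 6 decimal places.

Leading term ∝ h^1; use weight 2 = 2^1.
2 × 0.9505358458 = 1.9010716916; subtract 0.9469138965 → 0.9541577951
Extrapolated: 0.9541577951 / 1 = 0.9541577951

0.954158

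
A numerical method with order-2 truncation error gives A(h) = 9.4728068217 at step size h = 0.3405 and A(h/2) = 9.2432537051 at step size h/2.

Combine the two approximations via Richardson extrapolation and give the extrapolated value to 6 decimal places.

9.166736

Leading term ∝ h^2; use weight 4 = 2^2.
4*9.2432537051 = 36.9730148204; 36.9730148204 − 9.4728068217 = 27.5002079987
27.5002079987 ÷ 3 = 9.1667359996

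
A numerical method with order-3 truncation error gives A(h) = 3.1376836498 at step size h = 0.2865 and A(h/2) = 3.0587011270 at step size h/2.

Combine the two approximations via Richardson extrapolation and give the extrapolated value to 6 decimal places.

3.047418

Error is O(h^3); halving h shrinks it by 2^3 = 8.
8*3.0587011270 = 24.4696090160; 24.4696090160 − 3.1376836498 = 21.3319253662
Denominator 8 − 1 = 7.
(8*3.0587011270 − 3.1376836498)/(8 − 1) = 3.0474179095
Gap between inputs: 7.898e-02; correction applied: −0.0112832175.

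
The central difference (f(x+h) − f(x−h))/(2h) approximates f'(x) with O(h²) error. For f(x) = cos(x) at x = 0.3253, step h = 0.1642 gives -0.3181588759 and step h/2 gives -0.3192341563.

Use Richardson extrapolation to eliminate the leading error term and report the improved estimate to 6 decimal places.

-0.319593

With r = 2 the leading error scales as h^2, so the weight is 2^2 = 4.
4×(-0.3192341563) = -1.2769366252; (-1.2769366252) − (-0.3181588759) = -0.9587777493
R = (-0.9587777493)/3 = -0.3195925831
Shift from A(h/2): −0.0003584268.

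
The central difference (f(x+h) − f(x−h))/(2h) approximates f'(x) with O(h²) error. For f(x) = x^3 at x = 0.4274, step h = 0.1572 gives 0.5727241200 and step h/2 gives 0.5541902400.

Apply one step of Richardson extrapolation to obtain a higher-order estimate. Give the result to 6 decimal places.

0.548012

Error is O(h^2); halving h shrinks it by 2^2 = 4.
4 × 0.5541902400 = 2.2167609600; subtract 0.5727241200 → 1.6440368400
Divide by 2^2 − 1 = 3.
1.6440368400 ÷ 3 = 0.5480122800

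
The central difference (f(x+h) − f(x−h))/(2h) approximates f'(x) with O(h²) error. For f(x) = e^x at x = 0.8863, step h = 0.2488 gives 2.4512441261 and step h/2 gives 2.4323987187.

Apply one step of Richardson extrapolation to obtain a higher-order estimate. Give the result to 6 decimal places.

Order 2 gives 2^r = 4 and 2^r − 1 = 3.
Numerator 4×A(h/2) − A(h) = 4×2.4323987187 − 2.4512441261 = 7.2783507487
7.2783507487 ÷ 3 = 2.4261169162
Shift from A(h/2): −0.0062818025.

2.426117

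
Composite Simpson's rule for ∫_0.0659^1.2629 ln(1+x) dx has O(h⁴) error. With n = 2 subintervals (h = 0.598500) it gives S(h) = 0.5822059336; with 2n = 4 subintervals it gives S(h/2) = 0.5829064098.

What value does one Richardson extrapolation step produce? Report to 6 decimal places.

r = 4, so 2^r = 16.
A(h/2) − A(h) = 0.5829064098 − 0.5822059336 = 0.0007004762
Correction (A(h/2) − A(h))/(16 − 1) = 0.0007004762/15 = 0.0000466984
R = A(h/2) + (A(h/2) − A(h))/15 = 0.5829064098 + 0.0000466984 = 0.5829531082

0.582953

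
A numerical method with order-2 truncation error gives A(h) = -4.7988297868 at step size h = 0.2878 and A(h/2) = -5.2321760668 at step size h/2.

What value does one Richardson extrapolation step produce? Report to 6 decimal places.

-5.376625

r = 2, so 2^r = 4.
4·(-5.2321760668) = -20.9287042672; subtract (-4.7988297868) → -16.1298744804
Denominator 4 − 1 = 3.
Result: -5.3766248268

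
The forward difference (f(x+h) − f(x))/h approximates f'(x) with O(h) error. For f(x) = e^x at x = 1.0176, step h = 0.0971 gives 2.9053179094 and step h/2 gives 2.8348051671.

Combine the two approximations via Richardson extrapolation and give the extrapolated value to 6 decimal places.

2.764292

With r = 1 the leading error scales as h^1, so the weight is 2^1 = 2.
Weighted: 5.6696103342 − 2.9053179094 = 2.7642924248
Divide by 2^1 − 1 = 1.
2.7642924248 ÷ 1 = 2.7642924248
Shift from A(h/2): −0.0705127423.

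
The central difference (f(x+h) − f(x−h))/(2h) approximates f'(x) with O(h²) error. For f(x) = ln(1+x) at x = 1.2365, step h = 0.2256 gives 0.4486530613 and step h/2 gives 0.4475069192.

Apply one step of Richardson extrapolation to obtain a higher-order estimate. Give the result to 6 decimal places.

0.447125

Method order is 2; weight 2^2 = 4.
4×0.4475069192 − 0.4486530613 = 1.3413746155
(4×0.4475069192 − 0.4486530613)/(4 − 1) = 0.4471248718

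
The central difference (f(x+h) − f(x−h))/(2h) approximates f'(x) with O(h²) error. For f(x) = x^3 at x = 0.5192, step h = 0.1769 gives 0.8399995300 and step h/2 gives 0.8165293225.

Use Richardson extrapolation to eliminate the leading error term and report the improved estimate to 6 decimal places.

r = 2, so 2^r = 4.
A(h/2) − A(h) = 0.8165293225 − 0.8399995300 = -0.0234702075
Correction (A(h/2) − A(h))/(4 − 1) = (-0.0234702075)/3 = -0.0078234025
R = 0.8165293225 − 0.0078234025 = 0.8087059200
Gap between inputs: 2.347e-02; correction applied: −0.0078234025.

0.808706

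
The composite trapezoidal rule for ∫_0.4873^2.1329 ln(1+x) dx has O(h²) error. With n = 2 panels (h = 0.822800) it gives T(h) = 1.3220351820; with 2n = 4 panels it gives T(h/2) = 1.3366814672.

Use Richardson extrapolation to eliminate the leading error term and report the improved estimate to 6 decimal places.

With r = 2 the leading error scales as h^2, so the weight is 2^2 = 4.
Top: 4(1.3366814672) − (1.3220351820) = 4.0246906868
Divide by 2^2 − 1 = 3.
(4 × 1.3366814672 − 1.3220351820)/(4 − 1) = 1.3415635623
Gap between inputs: 1.465e-02; correction applied: +0.0048820951.

1.341564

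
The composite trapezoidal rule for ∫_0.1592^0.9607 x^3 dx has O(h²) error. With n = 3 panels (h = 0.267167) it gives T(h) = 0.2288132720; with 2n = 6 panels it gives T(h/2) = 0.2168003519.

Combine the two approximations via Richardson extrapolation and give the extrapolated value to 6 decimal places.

0.212796

Method order is 2; weight 2^2 = 4.
4 × 0.2168003519 = 0.8672014076; 0.8672014076 − 0.2288132720 = 0.6383881356
R = 0.6383881356/3 = 0.2127960452
Shift from A(h/2): −0.0040043067.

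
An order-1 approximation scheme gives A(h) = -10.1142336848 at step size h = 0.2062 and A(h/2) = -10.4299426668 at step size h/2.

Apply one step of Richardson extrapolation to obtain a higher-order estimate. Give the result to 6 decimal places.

Leading term ∝ h^1; use weight 2 = 2^1.
2 × (-10.4299426668) − (-10.1142336848) = -10.7456516488
R = (-10.7456516488)/1 = -10.7456516488
Gap between inputs: 3.157e-01; correction applied: −0.3157089820.

-10.745652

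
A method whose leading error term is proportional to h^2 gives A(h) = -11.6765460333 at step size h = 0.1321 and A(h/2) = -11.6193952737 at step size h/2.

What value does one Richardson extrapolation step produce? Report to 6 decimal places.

-11.600345

With r = 2 the leading error scales as h^2, so the weight is 2^2 = 4.
Top: 4(-11.6193952737) − (-11.6765460333) = -34.8010350615
Divide by 2^2 − 1 = 3.
(-34.8010350615) ÷ 3 = -11.6003450205
Shift from A(h/2): +0.0190502532.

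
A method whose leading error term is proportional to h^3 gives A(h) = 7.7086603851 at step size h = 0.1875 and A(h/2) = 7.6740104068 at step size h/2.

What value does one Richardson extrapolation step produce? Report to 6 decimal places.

r = 3: numerator weight 8, denominator 7.
8 × 7.6740104068 = 61.3920832544; 61.3920832544 − 7.7086603851 = 53.6834228693
53.6834228693 ÷ 7 = 7.6690604099
Correction |R − A(h/2)| = 4.950e-03; gap |A(h/2) − A(h)| = 3.465e-02.

7.669060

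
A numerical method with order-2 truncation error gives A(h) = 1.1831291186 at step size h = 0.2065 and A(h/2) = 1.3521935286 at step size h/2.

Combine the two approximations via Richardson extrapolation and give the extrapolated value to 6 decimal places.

1.408548

Method order is 2; weight 2^2 = 4.
Numerator 4×A(h/2) − A(h) = 4×1.3521935286 − 1.1831291186 = 4.2256449958
Divide by 2^2 − 1 = 3.
Extrapolated: 4.2256449958 / 3 = 1.4085483319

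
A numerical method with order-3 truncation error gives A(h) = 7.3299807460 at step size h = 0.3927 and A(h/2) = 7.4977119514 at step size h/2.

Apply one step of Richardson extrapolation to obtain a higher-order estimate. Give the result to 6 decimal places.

With r = 3 the leading error scales as h^3, so the weight is 2^3 = 8.
Weighted: 59.9816956112 − 7.3299807460 = 52.6517148652
Denominator 8 − 1 = 7.
Extrapolated: 52.6517148652 / 7 = 7.5216735522
Gap between inputs: 1.677e-01; correction applied: +0.0239616008.

7.521674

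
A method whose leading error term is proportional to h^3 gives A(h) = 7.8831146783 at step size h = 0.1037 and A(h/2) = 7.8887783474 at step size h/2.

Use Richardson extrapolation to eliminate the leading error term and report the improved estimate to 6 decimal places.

7.889587

Error is O(h^3); halving h shrinks it by 2^3 = 8.
Weighted: 63.1102267792 − 7.8831146783 = 55.2271121009
R = 55.2271121009/7 = 7.8895874430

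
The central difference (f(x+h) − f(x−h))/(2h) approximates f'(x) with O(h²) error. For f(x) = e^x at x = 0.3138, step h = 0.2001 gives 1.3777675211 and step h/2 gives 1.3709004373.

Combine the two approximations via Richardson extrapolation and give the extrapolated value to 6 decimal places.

The method has order 2: 2^2 = 4.
4×1.3709004373 = 5.4836017492; 5.4836017492 − 1.3777675211 = 4.1058342281
Denominator 4 − 1 = 3.
R = 4.1058342281/3 = 1.3686114094

1.368611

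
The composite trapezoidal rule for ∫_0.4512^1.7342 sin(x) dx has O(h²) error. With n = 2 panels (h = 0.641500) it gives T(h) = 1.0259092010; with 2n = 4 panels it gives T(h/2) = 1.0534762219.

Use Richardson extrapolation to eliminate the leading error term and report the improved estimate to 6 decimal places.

1.062665

Error is O(h^2); halving h shrinks it by 2^2 = 4.
4×1.0534762219 = 4.2139048876; 4.2139048876 − 1.0259092010 = 3.1879956866
Divide by 2^2 − 1 = 3.
Extrapolated: 3.1879956866 / 3 = 1.0626652289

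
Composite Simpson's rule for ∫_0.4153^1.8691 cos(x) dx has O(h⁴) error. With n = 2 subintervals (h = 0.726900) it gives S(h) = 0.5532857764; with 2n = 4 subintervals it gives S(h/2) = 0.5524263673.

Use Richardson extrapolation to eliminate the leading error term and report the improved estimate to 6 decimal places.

Error is O(h^4); halving h shrinks it by 2^4 = 16.
2^4*A(h/2) = 8.8388218768; minus A(h) gives 8.2855361004.
8.2855361004 ÷ 15 = 0.5523690734
Correction |R − A(h/2)| = 5.729e-05; gap |A(h/2) − A(h)| = 8.594e-04.

0.552369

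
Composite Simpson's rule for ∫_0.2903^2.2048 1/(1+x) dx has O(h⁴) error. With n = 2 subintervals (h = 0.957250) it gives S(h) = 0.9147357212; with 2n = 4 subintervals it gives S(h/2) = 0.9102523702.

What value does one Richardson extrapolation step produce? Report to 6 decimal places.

0.909953

r = 4, so 2^r = 16.
16×0.9102523702 = 14.5640379232; 14.5640379232 − 0.9147357212 = 13.6493022020
Divide by 2^4 − 1 = 15.
Result: 0.9099534801
Gap between inputs: 4.483e-03; correction applied: −0.0002988901.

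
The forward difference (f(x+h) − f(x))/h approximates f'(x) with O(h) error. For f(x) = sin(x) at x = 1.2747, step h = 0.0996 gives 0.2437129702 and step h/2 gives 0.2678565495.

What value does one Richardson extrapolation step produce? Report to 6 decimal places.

With r = 1 the leading error scales as h^1, so the weight is 2^1 = 2.
A(h/2) − A(h) = 0.2678565495 − 0.2437129702 = 0.0241435793
Divide by 2^1 − 1 = 1: 0.0241435793/1 = 0.0241435793
R = A(h/2) + (A(h/2) − A(h))/1 = 0.2678565495 + 0.0241435793 = 0.2920001288
Shift from A(h/2): +0.0241435793.

0.292000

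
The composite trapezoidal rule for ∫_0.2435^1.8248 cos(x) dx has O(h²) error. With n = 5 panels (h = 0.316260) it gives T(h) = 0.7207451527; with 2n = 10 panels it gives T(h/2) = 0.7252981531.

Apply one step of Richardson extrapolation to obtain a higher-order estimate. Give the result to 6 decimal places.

With r = 2 the leading error scales as h^2, so the weight is 2^2 = 4.
4×0.7252981531 = 2.9011926124; subtract 0.7207451527 → 2.1804474597
Divide by 2^2 − 1 = 3.
R = 2.1804474597/3 = 0.7268158199
Shift from A(h/2): +0.0015176668.

0.726816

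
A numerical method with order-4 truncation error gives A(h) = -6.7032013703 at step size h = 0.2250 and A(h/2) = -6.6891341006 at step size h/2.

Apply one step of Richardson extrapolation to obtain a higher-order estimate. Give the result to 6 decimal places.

Order 4 gives 2^r = 16 and 2^r − 1 = 15.
16×(-6.6891341006) = -107.0261456096; (-107.0261456096) − (-6.7032013703) = -100.3229442393
Divide by 2^4 − 1 = 15.
(-100.3229442393) ÷ 15 = -6.6881962826
Gap between inputs: 1.407e-02; correction applied: +0.0009378180.

-6.688196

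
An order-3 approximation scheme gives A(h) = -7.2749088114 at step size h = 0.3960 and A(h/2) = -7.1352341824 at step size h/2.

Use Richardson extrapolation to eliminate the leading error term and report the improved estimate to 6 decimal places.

-7.115281

Leading term ∝ h^3; use weight 8 = 2^3.
8 × (-7.1352341824) = -57.0818734592; subtract (-7.2749088114) → -49.8069646478
Extrapolated: (-49.8069646478) / 7 = -7.1152806640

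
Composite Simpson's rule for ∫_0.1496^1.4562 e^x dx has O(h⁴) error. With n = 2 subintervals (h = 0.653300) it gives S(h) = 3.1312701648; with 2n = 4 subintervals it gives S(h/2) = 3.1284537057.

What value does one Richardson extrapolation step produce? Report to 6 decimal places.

3.128266

Method order is 4; weight 2^4 = 16.
A(h/2) − A(h) = 3.1284537057 − 3.1312701648 = -0.0028164591
Correction (A(h/2) − A(h))/(16 − 1) = (-0.0028164591)/15 = -0.0001877639
R = 3.1284537057 − 0.0001877639 = 3.1282659418
Correction |R − A(h/2)| = 1.878e-04; gap |A(h/2) − A(h)| = 2.816e-03.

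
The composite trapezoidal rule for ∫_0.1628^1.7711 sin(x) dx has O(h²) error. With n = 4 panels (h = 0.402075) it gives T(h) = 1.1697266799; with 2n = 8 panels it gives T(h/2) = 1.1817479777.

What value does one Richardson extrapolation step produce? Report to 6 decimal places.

Order 2 gives 2^r = 4 and 2^r − 1 = 3.
2^2 × A(h/2) = 4.7269919108; minus A(h) gives 3.5572652309.
3.5572652309 ÷ 3 = 1.1857550770
Correction |R − A(h/2)| = 4.007e-03; gap |A(h/2) − A(h)| = 1.202e-02.

1.185755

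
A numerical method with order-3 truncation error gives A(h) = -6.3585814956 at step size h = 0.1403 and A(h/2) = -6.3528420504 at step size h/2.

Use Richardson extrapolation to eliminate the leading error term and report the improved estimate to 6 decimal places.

-6.352022

Method order is 3; weight 2^3 = 8.
8·(-6.3528420504) − (-6.3585814956) = -44.4641549076
Extrapolated: (-44.4641549076) / 7 = -6.3520221297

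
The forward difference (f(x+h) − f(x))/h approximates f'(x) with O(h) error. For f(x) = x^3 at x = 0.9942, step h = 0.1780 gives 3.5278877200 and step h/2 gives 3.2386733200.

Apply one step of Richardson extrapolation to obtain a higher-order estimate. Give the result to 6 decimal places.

r = 1, so 2^r = 2.
Difference of the inputs: 3.2386733200 − 3.5278877200 = -0.2892144000
Correction (A(h/2) − A(h))/(2 − 1) = (-0.2892144000)/1 = -0.2892144000
R = A(h/2) + (A(h/2) − A(h))/1 = 3.2386733200 − 0.2892144000 = 2.9494589200
Correction |R − A(h/2)| = 2.892e-01; gap |A(h/2) − A(h)| = 2.892e-01.

2.949459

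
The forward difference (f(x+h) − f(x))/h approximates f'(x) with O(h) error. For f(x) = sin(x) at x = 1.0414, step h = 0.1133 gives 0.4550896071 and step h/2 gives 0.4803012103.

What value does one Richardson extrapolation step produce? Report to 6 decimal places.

Error is O(h^1); halving h shrinks it by 2^1 = 2.
2×0.4803012103 = 0.9606024206; 0.9606024206 − 0.4550896071 = 0.5055128135
Divide by 2^1 − 1 = 1.
(2×0.4803012103 − 0.4550896071)/(2 − 1) = 0.5055128135
Shift from A(h/2): +0.0252116032.

0.505513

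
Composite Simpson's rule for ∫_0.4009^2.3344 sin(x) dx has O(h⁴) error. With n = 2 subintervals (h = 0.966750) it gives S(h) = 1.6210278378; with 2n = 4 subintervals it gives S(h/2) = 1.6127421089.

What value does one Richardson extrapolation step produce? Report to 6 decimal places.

1.612190

r = 4: numerator weight 16, denominator 15.
Weighted: 25.8038737424 − 1.6210278378 = 24.1828459046
Divide by 2^4 − 1 = 15.
Extrapolated: 24.1828459046 / 15 = 1.6121897270
Shift from A(h/2): −0.0005523819.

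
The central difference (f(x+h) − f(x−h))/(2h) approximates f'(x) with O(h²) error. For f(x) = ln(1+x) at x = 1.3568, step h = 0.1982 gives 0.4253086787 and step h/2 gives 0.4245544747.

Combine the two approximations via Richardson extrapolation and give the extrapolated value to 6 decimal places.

Method order is 2; weight 2^2 = 4.
2^2 × A(h/2) = 1.6982178988; minus A(h) gives 1.2729092201.
Divide by 2^2 − 1 = 3.
Result: 0.4243030734
Gap between inputs: 7.542e-04; correction applied: −0.0002514013.

0.424303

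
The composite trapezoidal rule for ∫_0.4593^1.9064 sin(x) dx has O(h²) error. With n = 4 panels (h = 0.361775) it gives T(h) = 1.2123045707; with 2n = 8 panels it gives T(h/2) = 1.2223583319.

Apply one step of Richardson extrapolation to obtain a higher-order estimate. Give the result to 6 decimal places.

Order 2 gives 2^r = 4 and 2^r − 1 = 3.
4·1.2223583319 = 4.8894333276; 4.8894333276 − 1.2123045707 = 3.6771287569
Divide by 2^2 − 1 = 3.
Result: 1.2257095856
Shift from A(h/2): +0.0033512537.

1.225710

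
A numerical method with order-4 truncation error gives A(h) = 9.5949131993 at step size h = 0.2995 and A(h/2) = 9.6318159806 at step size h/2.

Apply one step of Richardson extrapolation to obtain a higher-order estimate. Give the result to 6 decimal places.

9.634276

Error is O(h^4); halving h shrinks it by 2^4 = 16.
16 × 9.6318159806 = 154.1090556896; 154.1090556896 − 9.5949131993 = 144.5141424903
Divide by 2^4 − 1 = 15.
144.5141424903 ÷ 15 = 9.6342761660
Shift from A(h/2): +0.0024601854.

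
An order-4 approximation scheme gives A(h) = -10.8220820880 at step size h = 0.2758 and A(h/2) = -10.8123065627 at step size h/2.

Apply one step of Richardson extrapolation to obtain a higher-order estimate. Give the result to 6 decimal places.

r = 4: numerator weight 16, denominator 15.
Weighted: (-172.9969050032) − (-10.8220820880) = -162.1748229152
(16 × (-10.8123065627) − (-10.8220820880))/(16 − 1) = -10.8116548610

-10.811655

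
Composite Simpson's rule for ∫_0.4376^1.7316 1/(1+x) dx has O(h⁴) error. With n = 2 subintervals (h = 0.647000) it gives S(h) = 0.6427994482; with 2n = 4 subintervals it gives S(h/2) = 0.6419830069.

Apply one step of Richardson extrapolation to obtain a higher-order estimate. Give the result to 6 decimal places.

0.641929

Method order is 4; weight 2^4 = 16.
2^4·A(h/2) = 10.2717281104; minus A(h) gives 9.6289286622.
Divide by 2^4 − 1 = 15.
Extrapolated: 9.6289286622 / 15 = 0.6419285775
Shift from A(h/2): −0.0000544294.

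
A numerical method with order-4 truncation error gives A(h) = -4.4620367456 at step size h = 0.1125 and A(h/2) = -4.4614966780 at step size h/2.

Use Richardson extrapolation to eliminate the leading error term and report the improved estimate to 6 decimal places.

Order 4 gives 2^r = 16 and 2^r − 1 = 15.
Numerator 16 × A(h/2) − A(h) = 16 × (-4.4614966780) − (-4.4620367456) = -66.9219101024
Divide by 2^4 − 1 = 15.
So the Richardson estimate is -4.4614606735.

-4.461461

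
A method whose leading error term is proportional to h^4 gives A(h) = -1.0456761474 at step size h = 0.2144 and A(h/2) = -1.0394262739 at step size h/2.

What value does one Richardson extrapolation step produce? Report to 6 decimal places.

With r = 4 the leading error scales as h^4, so the weight is 2^4 = 16.
16 × (-1.0394262739) = -16.6308203824; (-16.6308203824) − (-1.0456761474) = -15.5851442350
(16 × (-1.0394262739) − (-1.0456761474))/(16 − 1) = -1.0390096157

-1.039010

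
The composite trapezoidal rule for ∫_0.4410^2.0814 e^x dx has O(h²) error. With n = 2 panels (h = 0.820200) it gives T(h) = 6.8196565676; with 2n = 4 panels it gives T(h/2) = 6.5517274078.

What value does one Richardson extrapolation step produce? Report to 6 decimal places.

Order 2 gives 2^r = 4 and 2^r − 1 = 3.
4 × 6.5517274078 = 26.2069096312; subtract 6.8196565676 → 19.3872530636
Denominator 4 − 1 = 3.
19.3872530636 ÷ 3 = 6.4624176879
Correction |R − A(h/2)| = 8.931e-02; gap |A(h/2) − A(h)| = 2.679e-01.

6.462418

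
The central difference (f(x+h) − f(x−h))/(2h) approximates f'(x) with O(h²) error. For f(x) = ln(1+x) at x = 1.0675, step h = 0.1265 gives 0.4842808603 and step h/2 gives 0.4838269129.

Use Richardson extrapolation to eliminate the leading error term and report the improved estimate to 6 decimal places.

r = 2, so 2^r = 4.
Weighted: 1.9353076516 − 0.4842808603 = 1.4510267913
Denominator 4 − 1 = 3.
Result: 0.4836755971
Correction |R − A(h/2)| = 1.513e-04; gap |A(h/2) − A(h)| = 4.539e-04.

0.483676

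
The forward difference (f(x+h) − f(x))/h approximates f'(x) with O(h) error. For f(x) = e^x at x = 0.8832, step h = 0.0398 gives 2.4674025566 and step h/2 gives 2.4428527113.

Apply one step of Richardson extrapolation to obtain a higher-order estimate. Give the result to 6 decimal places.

2.418303

Leading term ∝ h^1; use weight 2 = 2^1.
2^1·A(h/2) = 4.8857054226; minus A(h) gives 2.4183028660.
(2·2.4428527113 − 2.4674025566)/(2 − 1) = 2.4183028660
Gap between inputs: 2.455e-02; correction applied: −0.0245498453.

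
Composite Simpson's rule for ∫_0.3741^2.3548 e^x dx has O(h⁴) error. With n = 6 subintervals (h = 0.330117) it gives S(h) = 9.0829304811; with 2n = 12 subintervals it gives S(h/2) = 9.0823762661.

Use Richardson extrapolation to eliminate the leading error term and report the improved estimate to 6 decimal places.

Order 4 gives 2^r = 16 and 2^r − 1 = 15.
Top: 16(9.0823762661) − (9.0829304811) = 136.2350897765
Extrapolated: 136.2350897765 / 15 = 9.0823393184
Correction |R − A(h/2)| = 3.695e-05; gap |A(h/2) − A(h)| = 5.542e-04.

9.082339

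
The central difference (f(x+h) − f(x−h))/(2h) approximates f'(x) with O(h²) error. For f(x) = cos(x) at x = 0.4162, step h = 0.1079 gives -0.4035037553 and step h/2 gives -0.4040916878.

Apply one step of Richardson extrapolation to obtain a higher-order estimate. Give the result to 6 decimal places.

Order 2 gives 2^r = 4 and 2^r − 1 = 3.
Numerator 4·A(h/2) − A(h) = 4·(-0.4040916878) − (-0.4035037553) = -1.2128629959
Extrapolated: (-1.2128629959) / 3 = -0.4042876653

-0.404288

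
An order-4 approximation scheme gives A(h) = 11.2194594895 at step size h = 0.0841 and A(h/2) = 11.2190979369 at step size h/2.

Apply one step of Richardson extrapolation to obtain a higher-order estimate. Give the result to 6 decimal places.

11.219074

r = 4, so 2^r = 16.
16*11.2190979369 − 11.2194594895 = 168.2861075009
(16*11.2190979369 − 11.2194594895)/(16 − 1) = 11.2190738334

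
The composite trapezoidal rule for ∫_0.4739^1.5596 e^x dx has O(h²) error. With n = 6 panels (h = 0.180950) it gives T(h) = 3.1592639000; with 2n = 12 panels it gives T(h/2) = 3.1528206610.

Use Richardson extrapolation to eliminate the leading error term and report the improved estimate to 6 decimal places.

r = 2: numerator weight 4, denominator 3.
Top: 4(3.1528206610) − (3.1592639000) = 9.4520187440
Extrapolated: 9.4520187440 / 3 = 3.1506729147
Correction |R − A(h/2)| = 2.148e-03; gap |A(h/2) − A(h)| = 6.443e-03.

3.150673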